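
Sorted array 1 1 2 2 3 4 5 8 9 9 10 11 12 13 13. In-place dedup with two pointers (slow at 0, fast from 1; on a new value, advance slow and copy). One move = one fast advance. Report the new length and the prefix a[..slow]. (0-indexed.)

(s=0,f=1) a[fast]=1=a[slow] dup → fast++
(s=0,f=2) a[fast]=2≠a[slow]=1 write a[1]=2 → slow++,fast++
(s=1,f=3) a[fast]=2=a[slow] dup → fast++
(s=1,f=4) a[fast]=3≠a[slow]=2 write a[2]=3 → slow++,fast++
(s=2,f=5) a[fast]=4≠a[slow]=3 write a[3]=4 → slow++,fast++
(s=3,f=6) a[fast]=5≠a[slow]=4 write a[4]=5 → slow++,fast++
(s=4,f=7) a[fast]=8≠a[slow]=5 write a[5]=8 → slow++,fast++
(s=5,f=8) a[fast]=9≠a[slow]=8 write a[6]=9 → slow++,fast++
(s=6,f=9) a[fast]=9=a[slow] dup → fast++
(s=6,f=10) a[fast]=10≠a[slow]=9 write a[7]=10 → slow++,fast++
(s=7,f=11) a[fast]=11≠a[slow]=10 write a[8]=11 → slow++,fast++
(s=8,f=12) a[fast]=12≠a[slow]=11 write a[9]=12 → slow++,fast++
(s=9,f=13) a[fast]=13≠a[slow]=12 write a[10]=13 → slow++,fast++
(s=10,f=14) a[fast]=13=a[slow] dup → fast++

length 11; prefix = [1, 2, 3, 4, 5, 8, 9, 10, 11, 12, 13]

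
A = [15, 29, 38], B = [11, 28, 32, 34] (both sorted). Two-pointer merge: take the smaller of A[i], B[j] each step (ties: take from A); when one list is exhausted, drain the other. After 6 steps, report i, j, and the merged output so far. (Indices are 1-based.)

i=3, j=5, merged so far=[11, 15, 28, 29, 32, 34]

[i=1,j=1] A[i]=15>B[j]=11 take 11 → j++
[i=1,j=2] A[i]=15<=B[j]=28 take 15 → i++
[i=2,j=2] A[i]=29>B[j]=28 take 28 → j++
[i=2,j=3] A[i]=29<=B[j]=32 take 29 → i++
[i=3,j=3] A[i]=38>B[j]=32 take 32 → j++
[i=3,j=4] A[i]=38>B[j]=34 take 34 → j++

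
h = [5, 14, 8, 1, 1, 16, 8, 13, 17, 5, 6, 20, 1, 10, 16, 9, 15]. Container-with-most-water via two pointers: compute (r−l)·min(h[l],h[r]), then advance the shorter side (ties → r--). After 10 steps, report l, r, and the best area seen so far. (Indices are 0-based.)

l=5, r=11, best area=210

l=0 r=16: min(5,15)*16=80 best=80 *, l++
l=1 r=16: min(14,15)*15=210 best=210 *, l++
l=2 r=16: min(8,15)*14=112 best=210, l++
l=3 r=16: min(1,15)*13=13 best=210, l++
l=4 r=16: min(1,15)*12=12 best=210, l++
l=5 r=16: min(16,15)*11=165 best=210, r--
l=5 r=15: min(16,9)*10=90 best=210, r--
l=5 r=14: min(16,16)*9=144 best=210, r--
l=5 r=13: min(16,10)*8=80 best=210, r--
l=5 r=12: min(16,1)*7=7 best=210, r--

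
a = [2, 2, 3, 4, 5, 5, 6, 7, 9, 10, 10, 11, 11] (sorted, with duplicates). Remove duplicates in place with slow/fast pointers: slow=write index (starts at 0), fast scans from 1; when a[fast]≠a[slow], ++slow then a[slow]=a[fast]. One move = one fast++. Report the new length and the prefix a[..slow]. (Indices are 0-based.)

length 9; prefix = [2, 3, 4, 5, 6, 7, 9, 10, 11]

slow=0 fast=1: a[fast]=2=a[slow] dup, fast++
slow=0 fast=2: a[fast]=3≠a[slow]=2 write a[1]=3, slow++,fast++
slow=1 fast=3: a[fast]=4≠a[slow]=3 write a[2]=4, slow++,fast++
slow=2 fast=4: a[fast]=5≠a[slow]=4 write a[3]=5, slow++,fast++
slow=3 fast=5: a[fast]=5=a[slow] dup, fast++
slow=3 fast=6: a[fast]=6≠a[slow]=5 write a[4]=6, slow++,fast++
slow=4 fast=7: a[fast]=7≠a[slow]=6 write a[5]=7, slow++,fast++
slow=5 fast=8: a[fast]=9≠a[slow]=7 write a[6]=9, slow++,fast++
slow=6 fast=9: a[fast]=10≠a[slow]=9 write a[7]=10, slow++,fast++
slow=7 fast=10: a[fast]=10=a[slow] dup, fast++
slow=7 fast=11: a[fast]=11≠a[slow]=10 write a[8]=11, slow++,fast++
slow=8 fast=12: a[fast]=11=a[slow] dup, fast++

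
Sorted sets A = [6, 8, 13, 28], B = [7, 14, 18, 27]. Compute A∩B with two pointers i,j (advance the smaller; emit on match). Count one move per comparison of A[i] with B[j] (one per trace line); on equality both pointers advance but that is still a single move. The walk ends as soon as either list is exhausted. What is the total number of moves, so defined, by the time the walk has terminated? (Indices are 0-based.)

i=0 j=0: 6<7, i++
i=1 j=0: 8>7, j++
i=1 j=1: 8<14, i++
i=2 j=1: 13<14, i++
i=3 j=1: 28>14, j++
i=3 j=2: 28>18, j++
i=3 j=3: 28>27, j++

7 moves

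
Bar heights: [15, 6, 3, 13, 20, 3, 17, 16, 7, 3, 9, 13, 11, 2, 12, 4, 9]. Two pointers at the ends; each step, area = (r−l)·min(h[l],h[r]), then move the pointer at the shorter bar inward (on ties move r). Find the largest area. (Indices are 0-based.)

max area = 168

l=0 r=16: min(15,9)*16=144 best=144 *, r--
l=0 r=15: min(15,4)*15=60 best=144, r--
l=0 r=14: min(15,12)*14=168 best=168 *, r--
l=0 r=13: min(15,2)*13=26 best=168, r--
l=0 r=12: min(15,11)*12=132 best=168, r--
l=0 r=11: min(15,13)*11=143 best=168, r--
l=0 r=10: min(15,9)*10=90 best=168, r--
l=0 r=9: min(15,3)*9=27 best=168, r--
l=0 r=8: min(15,7)*8=56 best=168, r--
l=0 r=7: min(15,16)*7=105 best=168, l++
l=1 r=7: min(6,16)*6=36 best=168, l++
l=2 r=7: min(3,16)*5=15 best=168, l++
l=3 r=7: min(13,16)*4=52 best=168, l++
l=4 r=7: min(20,16)*3=48 best=168, r--
l=4 r=6: min(20,17)*2=34 best=168, r--
l=4 r=5: min(20,3)*1=3 best=168, r--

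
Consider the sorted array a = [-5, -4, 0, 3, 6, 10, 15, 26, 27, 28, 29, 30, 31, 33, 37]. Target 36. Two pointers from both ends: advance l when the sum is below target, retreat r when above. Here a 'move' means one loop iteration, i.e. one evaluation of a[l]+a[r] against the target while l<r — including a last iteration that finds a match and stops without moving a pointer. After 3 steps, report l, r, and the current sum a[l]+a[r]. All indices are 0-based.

l=2, r=13, sum=33

l=0 r=14: -5+37=32 <36, l++
l=1 r=14: -4+37=33 <36, l++
l=2 r=14: 0+37=37 >36, r--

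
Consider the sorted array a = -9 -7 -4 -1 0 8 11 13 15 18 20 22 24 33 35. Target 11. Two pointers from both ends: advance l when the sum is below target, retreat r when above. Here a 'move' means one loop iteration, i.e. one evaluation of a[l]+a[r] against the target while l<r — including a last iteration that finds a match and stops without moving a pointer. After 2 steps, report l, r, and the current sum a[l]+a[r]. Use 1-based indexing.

l=1 r=15: -9+35=26 >11, r--
l=1 r=14: -9+33=24 >11, r--

l=1, r=13, sum=15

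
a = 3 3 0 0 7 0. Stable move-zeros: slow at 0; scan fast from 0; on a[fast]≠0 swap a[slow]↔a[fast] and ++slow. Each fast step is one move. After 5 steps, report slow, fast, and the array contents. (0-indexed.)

(s=0,f=0) a[fast]=3≠0 swap→a[0]=3 → slow++,fast++
(s=1,f=1) a[fast]=3≠0 swap→a[1]=3 → slow++,fast++
(s=2,f=2) a[fast]=0 → fast++
(s=2,f=3) a[fast]=0 → fast++
(s=2,f=4) a[fast]=7≠0 swap→a[2]=7 → slow++,fast++

slow=3, fast=5, a=[3, 3, 7, 0, 0, 0]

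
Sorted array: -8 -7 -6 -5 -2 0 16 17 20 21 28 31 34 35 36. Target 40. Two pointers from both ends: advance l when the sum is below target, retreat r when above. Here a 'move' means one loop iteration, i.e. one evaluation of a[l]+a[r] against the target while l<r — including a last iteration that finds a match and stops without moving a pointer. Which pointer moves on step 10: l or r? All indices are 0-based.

r

l=0 r=14: -8+36=28 <40, l++
l=1 r=14: -7+36=29 <40, l++
l=2 r=14: -6+36=30 <40, l++
l=3 r=14: -5+36=31 <40, l++
l=4 r=14: -2+36=34 <40, l++
l=5 r=14: 0+36=36 <40, l++
l=6 r=14: 16+36=52 >40, r--
l=6 r=13: 16+35=51 >40, r--
l=6 r=12: 16+34=50 >40, r--
l=6 r=11: 16+31=47 >40, r--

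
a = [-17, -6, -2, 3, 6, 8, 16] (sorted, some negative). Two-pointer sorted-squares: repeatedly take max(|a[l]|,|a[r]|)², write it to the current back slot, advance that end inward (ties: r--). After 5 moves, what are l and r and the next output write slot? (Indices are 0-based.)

l=2, r=3, next write slot=1

[0,6] |-17|>|16| out[6]=289 → l++
[1,6] |-6|<=|16| out[5]=256 → r--
[1,5] |-6|<=|8| out[4]=64 → r--
[1,4] |-6|<=|6| out[3]=36 → r--
[1,3] |-6|>|3| out[2]=36 → l++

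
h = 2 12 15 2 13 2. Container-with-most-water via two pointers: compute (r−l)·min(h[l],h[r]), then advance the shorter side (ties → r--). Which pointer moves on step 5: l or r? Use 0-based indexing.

l=0 r=5: min(2,2)*5=10 best=10 *, r--
l=0 r=4: min(2,13)*4=8 best=10, l++
l=1 r=4: min(12,13)*3=36 best=36 *, l++
l=2 r=4: min(15,13)*2=26 best=36, r--
l=2 r=3: min(15,2)*1=2 best=36, r--

r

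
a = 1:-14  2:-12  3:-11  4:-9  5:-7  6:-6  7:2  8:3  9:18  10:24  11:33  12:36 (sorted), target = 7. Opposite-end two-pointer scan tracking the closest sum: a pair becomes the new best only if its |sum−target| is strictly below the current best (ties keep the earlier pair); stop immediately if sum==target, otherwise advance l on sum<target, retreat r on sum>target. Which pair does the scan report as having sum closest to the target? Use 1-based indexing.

pair (-11, 18) with sum 7 (|Δ|=0)

l=1 r=12: -14+36=22 d=15 *, r--
l=1 r=11: -14+33=19 d=12 *, r--
l=1 r=10: -14+24=10 d=3 *, r--
l=1 r=9: -14+18=4 d=3, l++
l=2 r=9: -12+18=6 d=1 *, l++
l=3 r=9: -11+18=7 d=0 *, stop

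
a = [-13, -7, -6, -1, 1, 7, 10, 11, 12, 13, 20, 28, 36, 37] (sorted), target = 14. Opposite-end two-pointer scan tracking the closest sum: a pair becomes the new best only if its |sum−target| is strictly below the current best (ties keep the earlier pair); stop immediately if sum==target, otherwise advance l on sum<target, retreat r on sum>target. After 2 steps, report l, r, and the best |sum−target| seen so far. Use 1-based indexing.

l=1, r=12, best |Δ|=9

l=1 r=14: -13+37=24 d=10 *, r--
l=1 r=13: -13+36=23 d=9 *, r--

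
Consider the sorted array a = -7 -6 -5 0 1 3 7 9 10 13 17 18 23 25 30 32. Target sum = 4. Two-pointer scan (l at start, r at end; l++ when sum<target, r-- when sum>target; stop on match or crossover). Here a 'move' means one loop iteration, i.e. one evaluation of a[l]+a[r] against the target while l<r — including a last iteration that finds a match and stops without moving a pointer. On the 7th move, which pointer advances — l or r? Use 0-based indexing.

r

[0,15] -7+32=25 >4 → r--
[0,14] -7+30=23 >4 → r--
[0,13] -7+25=18 >4 → r--
[0,12] -7+23=16 >4 → r--
[0,11] -7+18=11 >4 → r--
[0,10] -7+17=10 >4 → r--
[0,9] -7+13=6 >4 → r--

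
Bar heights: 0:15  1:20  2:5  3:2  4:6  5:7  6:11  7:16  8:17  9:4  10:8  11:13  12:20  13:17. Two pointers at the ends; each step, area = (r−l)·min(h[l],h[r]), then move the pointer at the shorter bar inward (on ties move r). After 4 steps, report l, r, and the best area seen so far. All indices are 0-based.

l=0 r=13: min(15,17)*13=195 best=195 *, l++
l=1 r=13: min(20,17)*12=204 best=204 *, r--
l=1 r=12: min(20,20)*11=220 best=220 *, r--
l=1 r=11: min(20,13)*10=130 best=220, r--

l=1, r=10, best area=220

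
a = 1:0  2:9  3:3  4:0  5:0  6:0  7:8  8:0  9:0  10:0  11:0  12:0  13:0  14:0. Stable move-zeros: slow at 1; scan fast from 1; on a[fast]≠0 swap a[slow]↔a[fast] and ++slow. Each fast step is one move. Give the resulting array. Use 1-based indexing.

[9, 3, 8, 0, 0, 0, 0, 0, 0, 0, 0, 0, 0, 0]

slow=1 fast=1: a[fast]=0, fast++
slow=1 fast=2: a[fast]=9≠0 swap→a[1]=9, slow++,fast++
slow=2 fast=3: a[fast]=3≠0 swap→a[2]=3, slow++,fast++
slow=3 fast=4: a[fast]=0, fast++
slow=3 fast=5: a[fast]=0, fast++
slow=3 fast=6: a[fast]=0, fast++
slow=3 fast=7: a[fast]=8≠0 swap→a[3]=8, slow++,fast++
slow=4 fast=8: a[fast]=0, fast++
slow=4 fast=9: a[fast]=0, fast++
slow=4 fast=10: a[fast]=0, fast++
slow=4 fast=11: a[fast]=0, fast++
slow=4 fast=12: a[fast]=0, fast++
slow=4 fast=13: a[fast]=0, fast++
slow=4 fast=14: a[fast]=0, fast++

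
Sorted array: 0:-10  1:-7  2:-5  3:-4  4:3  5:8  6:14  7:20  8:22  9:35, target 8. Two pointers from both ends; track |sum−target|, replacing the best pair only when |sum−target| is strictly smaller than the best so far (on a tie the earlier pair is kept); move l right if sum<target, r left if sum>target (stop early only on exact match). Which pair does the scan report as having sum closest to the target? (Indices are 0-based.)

l=0 r=9: -10+35=25 d=17 *, r--
l=0 r=8: -10+22=12 d=4 *, r--
l=0 r=7: -10+20=10 d=2 *, r--
l=0 r=6: -10+14=4 d=4, l++
l=1 r=6: -7+14=7 d=1 *, l++
l=2 r=6: -5+14=9 d=1, r--
l=2 r=5: -5+8=3 d=5, l++
l=3 r=5: -4+8=4 d=4, l++
l=4 r=5: 3+8=11 d=3, r--

pair (-7, 14) with sum 7 (|Δ|=1)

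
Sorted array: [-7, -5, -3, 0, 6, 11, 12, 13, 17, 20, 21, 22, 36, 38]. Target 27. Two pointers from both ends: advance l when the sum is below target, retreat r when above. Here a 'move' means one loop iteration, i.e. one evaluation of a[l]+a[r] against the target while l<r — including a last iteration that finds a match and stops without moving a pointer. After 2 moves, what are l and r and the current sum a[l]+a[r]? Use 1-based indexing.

l=1, r=12, sum=15

[1,14] -7+38=31 >27 → r--
[1,13] -7+36=29 >27 → r--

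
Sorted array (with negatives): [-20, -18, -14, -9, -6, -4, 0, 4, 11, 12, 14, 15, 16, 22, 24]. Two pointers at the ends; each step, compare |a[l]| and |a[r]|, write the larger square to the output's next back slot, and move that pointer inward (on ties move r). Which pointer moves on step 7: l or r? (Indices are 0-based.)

r

l=0 r=14: |-20|<=|24| out[14]=576, r--
l=0 r=13: |-20|<=|22| out[13]=484, r--
l=0 r=12: |-20|>|16| out[12]=400, l++
l=1 r=12: |-18|>|16| out[11]=324, l++
l=2 r=12: |-14|<=|16| out[10]=256, r--
l=2 r=11: |-14|<=|15| out[9]=225, r--
l=2 r=10: |-14|<=|14| out[8]=196, r--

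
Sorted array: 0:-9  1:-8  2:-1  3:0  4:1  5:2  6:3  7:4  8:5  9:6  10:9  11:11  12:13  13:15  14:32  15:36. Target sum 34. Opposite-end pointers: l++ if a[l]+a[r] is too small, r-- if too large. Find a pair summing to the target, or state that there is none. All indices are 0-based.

(2, 32)

[0,15] -9+36=27 <34 → l++
[1,15] -8+36=28 <34 → l++
[2,15] -1+36=35 >34 → r--
[2,14] -1+32=31 <34 → l++
[3,14] 0+32=32 <34 → l++
[4,14] 1+32=33 <34 → l++
[5,14] 2+32=34 → found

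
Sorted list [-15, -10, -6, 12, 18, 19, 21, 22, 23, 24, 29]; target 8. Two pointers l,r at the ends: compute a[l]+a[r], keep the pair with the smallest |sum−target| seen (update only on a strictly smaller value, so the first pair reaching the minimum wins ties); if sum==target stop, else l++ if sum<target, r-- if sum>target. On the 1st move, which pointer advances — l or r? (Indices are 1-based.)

l=1 r=11: -15+29=14 d=6 *, r--

r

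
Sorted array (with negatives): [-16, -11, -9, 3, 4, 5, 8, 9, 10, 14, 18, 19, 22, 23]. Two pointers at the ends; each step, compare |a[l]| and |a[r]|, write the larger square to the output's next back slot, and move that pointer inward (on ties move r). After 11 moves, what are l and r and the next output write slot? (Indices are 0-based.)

[0,13] |-16|<=|23| out[13]=529 → r--
[0,12] |-16|<=|22| out[12]=484 → r--
[0,11] |-16|<=|19| out[11]=361 → r--
[0,10] |-16|<=|18| out[10]=324 → r--
[0,9] |-16|>|14| out[9]=256 → l++
[1,9] |-11|<=|14| out[8]=196 → r--
[1,8] |-11|>|10| out[7]=121 → l++
[2,8] |-9|<=|10| out[6]=100 → r--
[2,7] |-9|<=|9| out[5]=81 → r--
[2,6] |-9|>|8| out[4]=81 → l++
[3,6] |3|<=|8| out[3]=64 → r--

l=3, r=5, next write slot=2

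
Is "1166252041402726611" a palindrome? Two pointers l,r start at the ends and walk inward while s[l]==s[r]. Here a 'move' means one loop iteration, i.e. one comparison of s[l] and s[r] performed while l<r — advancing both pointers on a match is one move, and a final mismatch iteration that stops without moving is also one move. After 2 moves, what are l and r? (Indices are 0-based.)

[0,18] '1'=='1' → l++,r--
[1,17] '1'=='1' → l++,r--

l=2, r=16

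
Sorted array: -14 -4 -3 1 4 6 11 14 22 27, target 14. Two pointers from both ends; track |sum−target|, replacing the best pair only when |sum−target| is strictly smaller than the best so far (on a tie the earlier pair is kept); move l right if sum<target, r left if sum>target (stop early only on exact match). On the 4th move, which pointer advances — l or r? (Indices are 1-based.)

l=1 r=10: -14+27=13 d=1 *, l++
l=2 r=10: -4+27=23 d=9, r--
l=2 r=9: -4+22=18 d=4, r--
l=2 r=8: -4+14=10 d=4, l++

l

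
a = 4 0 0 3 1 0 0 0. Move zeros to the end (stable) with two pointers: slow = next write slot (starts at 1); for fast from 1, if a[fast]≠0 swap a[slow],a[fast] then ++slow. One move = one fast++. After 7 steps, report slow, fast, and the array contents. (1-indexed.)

slow=1 fast=1: a[fast]=4≠0 swap→a[1]=4, slow++,fast++
slow=2 fast=2: a[fast]=0, fast++
slow=2 fast=3: a[fast]=0, fast++
slow=2 fast=4: a[fast]=3≠0 swap→a[2]=3, slow++,fast++
slow=3 fast=5: a[fast]=1≠0 swap→a[3]=1, slow++,fast++
slow=4 fast=6: a[fast]=0, fast++
slow=4 fast=7: a[fast]=0, fast++

slow=4, fast=8, a=[4, 3, 1, 0, 0, 0, 0, 0]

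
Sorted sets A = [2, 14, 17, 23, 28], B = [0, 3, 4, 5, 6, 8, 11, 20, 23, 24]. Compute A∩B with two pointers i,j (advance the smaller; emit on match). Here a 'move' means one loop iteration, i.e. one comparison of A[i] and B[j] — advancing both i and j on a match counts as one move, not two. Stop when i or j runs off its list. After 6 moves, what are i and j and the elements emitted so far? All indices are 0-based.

[i=0,j=0] 2>0 → j++
[i=0,j=1] 2<3 → i++
[i=1,j=1] 14>3 → j++
[i=1,j=2] 14>4 → j++
[i=1,j=3] 14>5 → j++
[i=1,j=4] 14>6 → j++

i=1, j=5, emitted=[]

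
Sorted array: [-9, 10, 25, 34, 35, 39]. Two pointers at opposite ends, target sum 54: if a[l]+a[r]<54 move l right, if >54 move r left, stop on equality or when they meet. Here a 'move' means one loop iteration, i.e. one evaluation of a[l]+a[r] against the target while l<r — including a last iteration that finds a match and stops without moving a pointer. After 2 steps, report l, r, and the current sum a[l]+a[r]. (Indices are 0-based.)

[0,5] -9+39=30 <54 → l++
[1,5] 10+39=49 <54 → l++

l=2, r=5, sum=64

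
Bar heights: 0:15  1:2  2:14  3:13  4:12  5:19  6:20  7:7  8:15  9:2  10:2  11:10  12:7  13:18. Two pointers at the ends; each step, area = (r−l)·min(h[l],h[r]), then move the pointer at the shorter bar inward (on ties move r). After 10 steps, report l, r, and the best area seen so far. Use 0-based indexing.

l=5, r=8, best area=195

[0,13] min(15,18)*13=195 best=195 * → l++
[1,13] min(2,18)*12=24 best=195 → l++
[2,13] min(14,18)*11=154 best=195 → l++
[3,13] min(13,18)*10=130 best=195 → l++
[4,13] min(12,18)*9=108 best=195 → l++
[5,13] min(19,18)*8=144 best=195 → r--
[5,12] min(19,7)*7=49 best=195 → r--
[5,11] min(19,10)*6=60 best=195 → r--
[5,10] min(19,2)*5=10 best=195 → r--
[5,9] min(19,2)*4=8 best=195 → r--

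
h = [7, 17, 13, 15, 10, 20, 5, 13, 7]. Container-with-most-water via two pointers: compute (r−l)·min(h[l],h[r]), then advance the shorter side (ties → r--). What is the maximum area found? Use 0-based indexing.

l=0 r=8: min(7,7)*8=56 best=56 *, r--
l=0 r=7: min(7,13)*7=49 best=56, l++
l=1 r=7: min(17,13)*6=78 best=78 *, r--
l=1 r=6: min(17,5)*5=25 best=78, r--
l=1 r=5: min(17,20)*4=68 best=78, l++
l=2 r=5: min(13,20)*3=39 best=78, l++
l=3 r=5: min(15,20)*2=30 best=78, l++
l=4 r=5: min(10,20)*1=10 best=78, l++

max area = 78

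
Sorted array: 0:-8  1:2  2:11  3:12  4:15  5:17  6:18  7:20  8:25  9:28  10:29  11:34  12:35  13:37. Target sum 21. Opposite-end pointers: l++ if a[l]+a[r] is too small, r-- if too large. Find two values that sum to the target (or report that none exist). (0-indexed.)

(-8, 29)

[0,13] -8+37=29 >21 → r--
[0,12] -8+35=27 >21 → r--
[0,11] -8+34=26 >21 → r--
[0,10] -8+29=21 → found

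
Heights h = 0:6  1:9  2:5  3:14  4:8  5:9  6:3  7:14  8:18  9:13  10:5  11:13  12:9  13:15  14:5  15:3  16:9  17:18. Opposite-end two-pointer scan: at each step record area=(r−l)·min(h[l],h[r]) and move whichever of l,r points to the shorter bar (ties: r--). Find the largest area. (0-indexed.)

max area = 196

[0,17] min(6,18)*17=102 best=102 * → l++
[1,17] min(9,18)*16=144 best=144 * → l++
[2,17] min(5,18)*15=75 best=144 → l++
[3,17] min(14,18)*14=196 best=196 * → l++
[4,17] min(8,18)*13=104 best=196 → l++
[5,17] min(9,18)*12=108 best=196 → l++
[6,17] min(3,18)*11=33 best=196 → l++
[7,17] min(14,18)*10=140 best=196 → l++
[8,17] min(18,18)*9=162 best=196 → r--
[8,16] min(18,9)*8=72 best=196 → r--
[8,15] min(18,3)*7=21 best=196 → r--
[8,14] min(18,5)*6=30 best=196 → r--
[8,13] min(18,15)*5=75 best=196 → r--
[8,12] min(18,9)*4=36 best=196 → r--
[8,11] min(18,13)*3=39 best=196 → r--
[8,10] min(18,5)*2=10 best=196 → r--
[8,9] min(18,13)*1=13 best=196 → r--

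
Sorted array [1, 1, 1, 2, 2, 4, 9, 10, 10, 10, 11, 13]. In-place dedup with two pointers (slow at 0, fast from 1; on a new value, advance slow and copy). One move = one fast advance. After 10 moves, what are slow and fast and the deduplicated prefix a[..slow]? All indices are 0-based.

(s=0,f=1) a[fast]=1=a[slow] dup → fast++
(s=0,f=2) a[fast]=1=a[slow] dup → fast++
(s=0,f=3) a[fast]=2≠a[slow]=1 write a[1]=2 → slow++,fast++
(s=1,f=4) a[fast]=2=a[slow] dup → fast++
(s=1,f=5) a[fast]=4≠a[slow]=2 write a[2]=4 → slow++,fast++
(s=2,f=6) a[fast]=9≠a[slow]=4 write a[3]=9 → slow++,fast++
(s=3,f=7) a[fast]=10≠a[slow]=9 write a[4]=10 → slow++,fast++
(s=4,f=8) a[fast]=10=a[slow] dup → fast++
(s=4,f=9) a[fast]=10=a[slow] dup → fast++
(s=4,f=10) a[fast]=11≠a[slow]=10 write a[5]=11 → slow++,fast++

slow=5, fast=11, prefix=[1, 2, 4, 9, 10, 11]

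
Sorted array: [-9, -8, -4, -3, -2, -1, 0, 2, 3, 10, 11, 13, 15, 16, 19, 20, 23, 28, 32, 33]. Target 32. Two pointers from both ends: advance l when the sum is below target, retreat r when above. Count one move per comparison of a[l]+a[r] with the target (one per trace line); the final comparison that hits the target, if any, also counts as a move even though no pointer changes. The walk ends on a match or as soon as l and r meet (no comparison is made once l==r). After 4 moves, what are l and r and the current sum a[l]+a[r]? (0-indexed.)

l=4, r=19, sum=31

[0,19] -9+33=24 <32 → l++
[1,19] -8+33=25 <32 → l++
[2,19] -4+33=29 <32 → l++
[3,19] -3+33=30 <32 → l++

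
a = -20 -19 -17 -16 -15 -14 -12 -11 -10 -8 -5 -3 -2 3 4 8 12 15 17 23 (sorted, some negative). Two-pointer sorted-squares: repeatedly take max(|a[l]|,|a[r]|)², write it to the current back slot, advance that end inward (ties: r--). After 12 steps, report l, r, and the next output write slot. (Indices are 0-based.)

l=8, r=15, next write slot=7

[0,19] |-20|<=|23| out[19]=529 → r--
[0,18] |-20|>|17| out[18]=400 → l++
[1,18] |-19|>|17| out[17]=361 → l++
[2,18] |-17|<=|17| out[16]=289 → r--
[2,17] |-17|>|15| out[15]=289 → l++
[3,17] |-16|>|15| out[14]=256 → l++
[4,17] |-15|<=|15| out[13]=225 → r--
[4,16] |-15|>|12| out[12]=225 → l++
[5,16] |-14|>|12| out[11]=196 → l++
[6,16] |-12|<=|12| out[10]=144 → r--
[6,15] |-12|>|8| out[9]=144 → l++
[7,15] |-11|>|8| out[8]=121 → l++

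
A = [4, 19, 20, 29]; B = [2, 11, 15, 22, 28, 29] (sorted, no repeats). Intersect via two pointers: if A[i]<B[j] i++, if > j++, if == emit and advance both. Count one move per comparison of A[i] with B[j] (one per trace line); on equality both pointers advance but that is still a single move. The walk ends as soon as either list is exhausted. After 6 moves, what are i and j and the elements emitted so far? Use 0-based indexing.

[i=0,j=0] 4>2 → j++
[i=0,j=1] 4<11 → i++
[i=1,j=1] 19>11 → j++
[i=1,j=2] 19>15 → j++
[i=1,j=3] 19<22 → i++
[i=2,j=3] 20<22 → i++

i=3, j=3, emitted=[]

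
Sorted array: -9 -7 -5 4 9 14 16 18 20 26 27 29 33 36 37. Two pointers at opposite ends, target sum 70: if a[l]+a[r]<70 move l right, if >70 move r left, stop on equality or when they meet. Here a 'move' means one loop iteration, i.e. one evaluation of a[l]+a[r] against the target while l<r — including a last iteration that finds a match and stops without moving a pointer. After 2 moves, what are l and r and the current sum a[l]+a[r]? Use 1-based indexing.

[1,15] -9+37=28 <70 → l++
[2,15] -7+37=30 <70 → l++

l=3, r=15, sum=32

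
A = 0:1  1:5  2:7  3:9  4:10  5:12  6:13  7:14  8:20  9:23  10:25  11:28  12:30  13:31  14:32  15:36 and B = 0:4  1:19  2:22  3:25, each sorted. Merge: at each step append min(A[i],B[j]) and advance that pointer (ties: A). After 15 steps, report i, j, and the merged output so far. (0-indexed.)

i=11, j=4, merged so far=[1, 4, 5, 7, 9, 10, 12, 13, 14, 19, 20, 22, 23, 25, 25]

[i=0,j=0] A[i]=1<=B[j]=4 take 1 → i++
[i=1,j=0] A[i]=5>B[j]=4 take 4 → j++
[i=1,j=1] A[i]=5<=B[j]=19 take 5 → i++
[i=2,j=1] A[i]=7<=B[j]=19 take 7 → i++
[i=3,j=1] A[i]=9<=B[j]=19 take 9 → i++
[i=4,j=1] A[i]=10<=B[j]=19 take 10 → i++
[i=5,j=1] A[i]=12<=B[j]=19 take 12 → i++
[i=6,j=1] A[i]=13<=B[j]=19 take 13 → i++
[i=7,j=1] A[i]=14<=B[j]=19 take 14 → i++
[i=8,j=1] A[i]=20>B[j]=19 take 19 → j++
[i=8,j=2] A[i]=20<=B[j]=22 take 20 → i++
[i=9,j=2] A[i]=23>B[j]=22 take 22 → j++
[i=9,j=3] A[i]=23<=B[j]=25 take 23 → i++
[i=10,j=3] A[i]=25<=B[j]=25 take 25 → i++
[i=11,j=3] A[i]=28>B[j]=25 take 25 → j++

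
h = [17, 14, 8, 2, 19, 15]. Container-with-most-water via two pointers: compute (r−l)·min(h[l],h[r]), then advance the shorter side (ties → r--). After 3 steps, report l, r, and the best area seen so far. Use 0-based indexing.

l=2, r=4, best area=75

[0,5] min(17,15)*5=75 best=75 * → r--
[0,4] min(17,19)*4=68 best=75 → l++
[1,4] min(14,19)*3=42 best=75 → l++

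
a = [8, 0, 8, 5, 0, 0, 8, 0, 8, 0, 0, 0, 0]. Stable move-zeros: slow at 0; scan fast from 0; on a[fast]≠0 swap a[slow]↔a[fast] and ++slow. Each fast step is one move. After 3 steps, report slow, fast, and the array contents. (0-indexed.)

slow=2, fast=3, a=[8, 8, 0, 5, 0, 0, 8, 0, 8, 0, 0, 0, 0]

slow=0 fast=0: a[fast]=8≠0 swap→a[0]=8, slow++,fast++
slow=1 fast=1: a[fast]=0, fast++
slow=1 fast=2: a[fast]=8≠0 swap→a[1]=8, slow++,fast++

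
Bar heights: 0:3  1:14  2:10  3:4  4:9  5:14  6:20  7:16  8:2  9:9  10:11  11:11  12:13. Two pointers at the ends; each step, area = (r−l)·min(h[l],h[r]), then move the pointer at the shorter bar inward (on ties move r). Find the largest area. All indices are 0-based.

l=0 r=12: min(3,13)*12=36 best=36 *, l++
l=1 r=12: min(14,13)*11=143 best=143 *, r--
l=1 r=11: min(14,11)*10=110 best=143, r--
l=1 r=10: min(14,11)*9=99 best=143, r--
l=1 r=9: min(14,9)*8=72 best=143, r--
l=1 r=8: min(14,2)*7=14 best=143, r--
l=1 r=7: min(14,16)*6=84 best=143, l++
l=2 r=7: min(10,16)*5=50 best=143, l++
l=3 r=7: min(4,16)*4=16 best=143, l++
l=4 r=7: min(9,16)*3=27 best=143, l++
l=5 r=7: min(14,16)*2=28 best=143, l++
l=6 r=7: min(20,16)*1=16 best=143, r--

max area = 143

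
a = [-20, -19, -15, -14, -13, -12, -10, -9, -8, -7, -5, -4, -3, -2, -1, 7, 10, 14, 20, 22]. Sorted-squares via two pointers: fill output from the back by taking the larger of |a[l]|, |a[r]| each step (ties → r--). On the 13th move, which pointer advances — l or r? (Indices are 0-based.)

[0,19] |-20|<=|22| out[19]=484 → r--
[0,18] |-20|<=|20| out[18]=400 → r--
[0,17] |-20|>|14| out[17]=400 → l++
[1,17] |-19|>|14| out[16]=361 → l++
[2,17] |-15|>|14| out[15]=225 → l++
[3,17] |-14|<=|14| out[14]=196 → r--
[3,16] |-14|>|10| out[13]=196 → l++
[4,16] |-13|>|10| out[12]=169 → l++
[5,16] |-12|>|10| out[11]=144 → l++
[6,16] |-10|<=|10| out[10]=100 → r--
[6,15] |-10|>|7| out[9]=100 → l++
[7,15] |-9|>|7| out[8]=81 → l++
[8,15] |-8|>|7| out[7]=64 → l++

l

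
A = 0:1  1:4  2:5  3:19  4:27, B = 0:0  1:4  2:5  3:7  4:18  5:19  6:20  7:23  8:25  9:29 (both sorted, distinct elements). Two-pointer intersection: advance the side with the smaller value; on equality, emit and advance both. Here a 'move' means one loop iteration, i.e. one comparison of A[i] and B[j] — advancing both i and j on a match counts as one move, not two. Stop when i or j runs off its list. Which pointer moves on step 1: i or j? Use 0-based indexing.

i=0 j=0: 1>0, j++

j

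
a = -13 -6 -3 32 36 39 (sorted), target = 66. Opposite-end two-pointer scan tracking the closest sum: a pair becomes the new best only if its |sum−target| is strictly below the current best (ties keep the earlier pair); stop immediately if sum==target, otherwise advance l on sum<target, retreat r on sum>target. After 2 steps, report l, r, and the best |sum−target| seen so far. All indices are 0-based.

l=2, r=5, best |Δ|=33

l=0 r=5: -13+39=26 d=40 *, l++
l=1 r=5: -6+39=33 d=33 *, l++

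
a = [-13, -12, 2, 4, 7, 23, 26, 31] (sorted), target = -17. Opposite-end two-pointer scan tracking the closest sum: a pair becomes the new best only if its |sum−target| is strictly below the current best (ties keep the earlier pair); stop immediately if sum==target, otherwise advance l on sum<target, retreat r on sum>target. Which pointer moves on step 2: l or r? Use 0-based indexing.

r

[0,7] -13+31=18 d=35 * → r--
[0,6] -13+26=13 d=30 * → r--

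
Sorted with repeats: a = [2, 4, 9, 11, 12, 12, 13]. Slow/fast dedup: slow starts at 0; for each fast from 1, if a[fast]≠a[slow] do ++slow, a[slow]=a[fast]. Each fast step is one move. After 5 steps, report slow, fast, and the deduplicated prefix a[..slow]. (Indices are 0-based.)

slow=4, fast=6, prefix=[2, 4, 9, 11, 12]

slow=0 fast=1: a[fast]=4≠a[slow]=2 write a[1]=4, slow++,fast++
slow=1 fast=2: a[fast]=9≠a[slow]=4 write a[2]=9, slow++,fast++
slow=2 fast=3: a[fast]=11≠a[slow]=9 write a[3]=11, slow++,fast++
slow=3 fast=4: a[fast]=12≠a[slow]=11 write a[4]=12, slow++,fast++
slow=4 fast=5: a[fast]=12=a[slow] dup, fast++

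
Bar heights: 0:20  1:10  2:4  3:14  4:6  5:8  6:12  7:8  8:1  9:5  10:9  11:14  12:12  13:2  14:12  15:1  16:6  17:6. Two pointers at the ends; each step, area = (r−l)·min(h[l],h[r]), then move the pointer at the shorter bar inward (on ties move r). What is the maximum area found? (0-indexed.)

max area = 168

[0,17] min(20,6)*17=102 best=102 * → r--
[0,16] min(20,6)*16=96 best=102 → r--
[0,15] min(20,1)*15=15 best=102 → r--
[0,14] min(20,12)*14=168 best=168 * → r--
[0,13] min(20,2)*13=26 best=168 → r--
[0,12] min(20,12)*12=144 best=168 → r--
[0,11] min(20,14)*11=154 best=168 → r--
[0,10] min(20,9)*10=90 best=168 → r--
[0,9] min(20,5)*9=45 best=168 → r--
[0,8] min(20,1)*8=8 best=168 → r--
[0,7] min(20,8)*7=56 best=168 → r--
[0,6] min(20,12)*6=72 best=168 → r--
[0,5] min(20,8)*5=40 best=168 → r--
[0,4] min(20,6)*4=24 best=168 → r--
[0,3] min(20,14)*3=42 best=168 → r--
[0,2] min(20,4)*2=8 best=168 → r--
[0,1] min(20,10)*1=10 best=168 → r--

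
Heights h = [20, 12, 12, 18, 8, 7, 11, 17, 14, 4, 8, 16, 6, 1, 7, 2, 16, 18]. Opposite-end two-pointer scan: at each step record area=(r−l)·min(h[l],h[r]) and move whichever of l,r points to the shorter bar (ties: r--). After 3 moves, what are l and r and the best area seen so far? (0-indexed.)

l=0, r=14, best area=306

l=0 r=17: min(20,18)*17=306 best=306 *, r--
l=0 r=16: min(20,16)*16=256 best=306, r--
l=0 r=15: min(20,2)*15=30 best=306, r--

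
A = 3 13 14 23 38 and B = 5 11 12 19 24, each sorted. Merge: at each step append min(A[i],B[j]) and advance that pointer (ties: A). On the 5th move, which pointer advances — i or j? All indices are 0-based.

i=0 j=0: A[i]=3<=B[j]=5 take 3, i++
i=1 j=0: A[i]=13>B[j]=5 take 5, j++
i=1 j=1: A[i]=13>B[j]=11 take 11, j++
i=1 j=2: A[i]=13>B[j]=12 take 12, j++
i=1 j=3: A[i]=13<=B[j]=19 take 13, i++

i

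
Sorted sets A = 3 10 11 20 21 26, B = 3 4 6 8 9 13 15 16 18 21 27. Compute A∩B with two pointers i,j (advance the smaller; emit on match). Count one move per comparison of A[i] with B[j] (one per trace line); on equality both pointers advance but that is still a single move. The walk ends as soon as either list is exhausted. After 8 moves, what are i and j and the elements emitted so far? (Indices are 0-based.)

i=0 j=0: 3==3 emit, i++,j++
i=1 j=1: 10>4, j++
i=1 j=2: 10>6, j++
i=1 j=3: 10>8, j++
i=1 j=4: 10>9, j++
i=1 j=5: 10<13, i++
i=2 j=5: 11<13, i++
i=3 j=5: 20>13, j++

i=3, j=6, emitted=[3]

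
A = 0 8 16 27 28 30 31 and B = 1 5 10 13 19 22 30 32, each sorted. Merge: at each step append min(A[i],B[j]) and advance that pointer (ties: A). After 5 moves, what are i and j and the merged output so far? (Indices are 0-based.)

i=2, j=3, merged so far=[0, 1, 5, 8, 10]

[i=0,j=0] A[i]=0<=B[j]=1 take 0 → i++
[i=1,j=0] A[i]=8>B[j]=1 take 1 → j++
[i=1,j=1] A[i]=8>B[j]=5 take 5 → j++
[i=1,j=2] A[i]=8<=B[j]=10 take 8 → i++
[i=2,j=2] A[i]=16>B[j]=10 take 10 → j++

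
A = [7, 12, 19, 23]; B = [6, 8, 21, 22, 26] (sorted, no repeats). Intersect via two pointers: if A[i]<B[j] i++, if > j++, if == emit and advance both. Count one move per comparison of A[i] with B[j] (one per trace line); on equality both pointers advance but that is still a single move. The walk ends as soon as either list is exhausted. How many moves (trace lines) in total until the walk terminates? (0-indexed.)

8 moves

i=0 j=0: 7>6, j++
i=0 j=1: 7<8, i++
i=1 j=1: 12>8, j++
i=1 j=2: 12<21, i++
i=2 j=2: 19<21, i++
i=3 j=2: 23>21, j++
i=3 j=3: 23>22, j++
i=3 j=4: 23<26, i++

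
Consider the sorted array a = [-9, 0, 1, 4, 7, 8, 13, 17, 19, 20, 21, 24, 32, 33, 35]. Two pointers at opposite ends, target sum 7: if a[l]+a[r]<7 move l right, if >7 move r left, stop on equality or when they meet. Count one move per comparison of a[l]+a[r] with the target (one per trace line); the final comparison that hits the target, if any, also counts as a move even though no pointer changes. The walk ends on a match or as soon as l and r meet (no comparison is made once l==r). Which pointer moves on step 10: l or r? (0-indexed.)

r

l=0 r=14: -9+35=26 >7, r--
l=0 r=13: -9+33=24 >7, r--
l=0 r=12: -9+32=23 >7, r--
l=0 r=11: -9+24=15 >7, r--
l=0 r=10: -9+21=12 >7, r--
l=0 r=9: -9+20=11 >7, r--
l=0 r=8: -9+19=10 >7, r--
l=0 r=7: -9+17=8 >7, r--
l=0 r=6: -9+13=4 <7, l++
l=1 r=6: 0+13=13 >7, r--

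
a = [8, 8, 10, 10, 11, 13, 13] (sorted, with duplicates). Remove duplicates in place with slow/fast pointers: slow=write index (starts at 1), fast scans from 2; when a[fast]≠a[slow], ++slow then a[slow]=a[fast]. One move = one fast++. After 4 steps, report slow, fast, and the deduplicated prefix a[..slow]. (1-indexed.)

slow=1 fast=2: a[fast]=8=a[slow] dup, fast++
slow=1 fast=3: a[fast]=10≠a[slow]=8 write a[2]=10, slow++,fast++
slow=2 fast=4: a[fast]=10=a[slow] dup, fast++
slow=2 fast=5: a[fast]=11≠a[slow]=10 write a[3]=11, slow++,fast++

slow=3, fast=6, prefix=[8, 10, 11]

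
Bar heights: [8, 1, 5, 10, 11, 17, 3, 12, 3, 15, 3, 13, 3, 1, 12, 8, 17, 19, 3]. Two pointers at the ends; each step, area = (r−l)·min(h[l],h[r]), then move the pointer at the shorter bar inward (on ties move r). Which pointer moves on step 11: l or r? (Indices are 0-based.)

l

l=0 r=18: min(8,3)*18=54 best=54 *, r--
l=0 r=17: min(8,19)*17=136 best=136 *, l++
l=1 r=17: min(1,19)*16=16 best=136, l++
l=2 r=17: min(5,19)*15=75 best=136, l++
l=3 r=17: min(10,19)*14=140 best=140 *, l++
l=4 r=17: min(11,19)*13=143 best=143 *, l++
l=5 r=17: min(17,19)*12=204 best=204 *, l++
l=6 r=17: min(3,19)*11=33 best=204, l++
l=7 r=17: min(12,19)*10=120 best=204, l++
l=8 r=17: min(3,19)*9=27 best=204, l++
l=9 r=17: min(15,19)*8=120 best=204, l++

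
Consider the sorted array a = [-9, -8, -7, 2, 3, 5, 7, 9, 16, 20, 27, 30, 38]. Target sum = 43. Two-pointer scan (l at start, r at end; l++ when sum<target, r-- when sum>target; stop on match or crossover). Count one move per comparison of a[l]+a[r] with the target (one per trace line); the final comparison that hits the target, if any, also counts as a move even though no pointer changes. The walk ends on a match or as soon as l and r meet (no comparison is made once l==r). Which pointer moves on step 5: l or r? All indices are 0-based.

l

[0,12] -9+38=29 <43 → l++
[1,12] -8+38=30 <43 → l++
[2,12] -7+38=31 <43 → l++
[3,12] 2+38=40 <43 → l++
[4,12] 3+38=41 <43 → l++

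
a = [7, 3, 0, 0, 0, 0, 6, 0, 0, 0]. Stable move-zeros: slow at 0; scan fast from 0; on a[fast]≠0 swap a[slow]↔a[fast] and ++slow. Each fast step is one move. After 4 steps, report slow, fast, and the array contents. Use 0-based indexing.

slow=0 fast=0: a[fast]=7≠0 swap→a[0]=7, slow++,fast++
slow=1 fast=1: a[fast]=3≠0 swap→a[1]=3, slow++,fast++
slow=2 fast=2: a[fast]=0, fast++
slow=2 fast=3: a[fast]=0, fast++

slow=2, fast=4, a=[7, 3, 0, 0, 0, 0, 6, 0, 0, 0]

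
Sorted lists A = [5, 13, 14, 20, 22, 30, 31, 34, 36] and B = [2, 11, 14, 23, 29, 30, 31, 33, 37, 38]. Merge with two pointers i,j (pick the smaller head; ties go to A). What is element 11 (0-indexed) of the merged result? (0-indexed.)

merged[11] = 30

[i=0,j=0] A[i]=5>B[j]=2 take 2 → j++
[i=0,j=1] A[i]=5<=B[j]=11 take 5 → i++
[i=1,j=1] A[i]=13>B[j]=11 take 11 → j++
[i=1,j=2] A[i]=13<=B[j]=14 take 13 → i++
[i=2,j=2] A[i]=14<=B[j]=14 take 14 → i++
[i=3,j=2] A[i]=20>B[j]=14 take 14 → j++
[i=3,j=3] A[i]=20<=B[j]=23 take 20 → i++
[i=4,j=3] A[i]=22<=B[j]=23 take 22 → i++
[i=5,j=3] A[i]=30>B[j]=23 take 23 → j++
[i=5,j=4] A[i]=30>B[j]=29 take 29 → j++
[i=5,j=5] A[i]=30<=B[j]=30 take 30 → i++
[i=6,j=5] A[i]=31>B[j]=30 take 30 → j++
[i=6,j=6] A[i]=31<=B[j]=31 take 31 → i++
[i=7,j=6] A[i]=34>B[j]=31 take 31 → j++
[i=7,j=7] A[i]=34>B[j]=33 take 33 → j++
[i=7,j=8] A[i]=34<=B[j]=37 take 34 → i++
[i=8,j=8] A[i]=36<=B[j]=37 take 36 → i++
[i=9,j=8] A done, take B[j]=37 → j++
[i=9,j=9] A done, take B[j]=38 → j++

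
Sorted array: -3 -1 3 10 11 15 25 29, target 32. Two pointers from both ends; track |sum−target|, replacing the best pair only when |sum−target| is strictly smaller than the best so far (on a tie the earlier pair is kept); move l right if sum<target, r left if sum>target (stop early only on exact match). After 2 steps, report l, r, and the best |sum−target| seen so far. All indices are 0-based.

[0,7] -3+29=26 d=6 * → l++
[1,7] -1+29=28 d=4 * → l++

l=2, r=7, best |Δ|=4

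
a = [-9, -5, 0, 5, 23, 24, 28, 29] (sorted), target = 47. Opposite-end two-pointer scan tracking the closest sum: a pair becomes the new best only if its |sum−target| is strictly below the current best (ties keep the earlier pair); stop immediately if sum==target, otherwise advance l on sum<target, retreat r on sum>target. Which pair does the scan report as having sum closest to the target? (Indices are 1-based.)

[1,8] -9+29=20 d=27 * → l++
[2,8] -5+29=24 d=23 * → l++
[3,8] 0+29=29 d=18 * → l++
[4,8] 5+29=34 d=13 * → l++
[5,8] 23+29=52 d=5 * → r--
[5,7] 23+28=51 d=4 * → r--
[5,6] 23+24=47 d=0 * → stop

pair (23, 24) with sum 47 (|Δ|=0)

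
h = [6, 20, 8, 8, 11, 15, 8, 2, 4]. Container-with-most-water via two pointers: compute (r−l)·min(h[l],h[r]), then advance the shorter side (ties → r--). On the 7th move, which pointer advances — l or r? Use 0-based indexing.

r

[0,8] min(6,4)*8=32 best=32 * → r--
[0,7] min(6,2)*7=14 best=32 → r--
[0,6] min(6,8)*6=36 best=36 * → l++
[1,6] min(20,8)*5=40 best=40 * → r--
[1,5] min(20,15)*4=60 best=60 * → r--
[1,4] min(20,11)*3=33 best=60 → r--
[1,3] min(20,8)*2=16 best=60 → r--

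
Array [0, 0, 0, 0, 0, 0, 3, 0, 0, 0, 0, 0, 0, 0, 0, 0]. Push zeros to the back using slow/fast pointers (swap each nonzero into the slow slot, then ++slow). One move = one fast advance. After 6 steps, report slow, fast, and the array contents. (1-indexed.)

slow=1, fast=7, a=[0, 0, 0, 0, 0, 0, 3, 0, 0, 0, 0, 0, 0, 0, 0, 0]

slow=1 fast=1: a[fast]=0, fast++
slow=1 fast=2: a[fast]=0, fast++
slow=1 fast=3: a[fast]=0, fast++
slow=1 fast=4: a[fast]=0, fast++
slow=1 fast=5: a[fast]=0, fast++
slow=1 fast=6: a[fast]=0, fast++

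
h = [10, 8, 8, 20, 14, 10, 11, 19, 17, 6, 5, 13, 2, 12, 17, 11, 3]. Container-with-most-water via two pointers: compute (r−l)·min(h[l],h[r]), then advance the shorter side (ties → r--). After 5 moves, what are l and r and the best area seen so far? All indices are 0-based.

l=3, r=14, best area=150

l=0 r=16: min(10,3)*16=48 best=48 *, r--
l=0 r=15: min(10,11)*15=150 best=150 *, l++
l=1 r=15: min(8,11)*14=112 best=150, l++
l=2 r=15: min(8,11)*13=104 best=150, l++
l=3 r=15: min(20,11)*12=132 best=150, r--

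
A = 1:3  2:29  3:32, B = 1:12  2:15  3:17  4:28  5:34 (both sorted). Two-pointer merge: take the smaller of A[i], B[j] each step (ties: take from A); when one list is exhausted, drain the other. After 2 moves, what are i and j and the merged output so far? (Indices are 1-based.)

i=1 j=1: A[i]=3<=B[j]=12 take 3, i++
i=2 j=1: A[i]=29>B[j]=12 take 12, j++

i=2, j=2, merged so far=[3, 12]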